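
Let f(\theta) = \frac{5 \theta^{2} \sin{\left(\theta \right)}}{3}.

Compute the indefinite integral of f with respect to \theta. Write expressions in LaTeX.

F(\theta) = - \frac{5 \left(\theta^{2} \cos{\left(\theta \right)} - 2 \theta \sin{\left(\theta \right)} - 2 \cos{\left(\theta \right)}\right)}{3} + C

For F(\theta) to be correct the identity F'(\theta) - f(\theta) = 0 must hold.
Check: d/d\theta[- \frac{5 \left(\theta^{2} \cos{\left(\theta \right)} - 2 \theta \sin{\left(\theta \right)} - 2 \cos{\left(\theta \right)}\right)}{3}] = \frac{5 \theta^{2} \sin{\left(\theta \right)}}{3} = f(\theta).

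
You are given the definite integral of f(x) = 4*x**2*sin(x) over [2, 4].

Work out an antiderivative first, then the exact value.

Antiderivative: F(x) = -4*x**2*cos(x) + 8*x*sin(x) + 8*cos(x); value = 32*sin(4) - 16*sin(2) + 8*cos(2) - 56*cos(4)

A first test for any F(x): its x-derivative must equal f(x) identically.
F(x) = -4*x**2*cos(x) + 8*x*sin(x) + 8*cos(x) is an antiderivative of f.
Check: d/dx[-4*x**2*cos(x) + 8*x*sin(x) + 8*cos(x)] = 4*x**2*sin(x) = f(x).
F(4) = 32*sin(4) - 56*cos(4); F(2) = -8*cos(2) + 16*sin(2).
Integral = F(4) - F(2) = 32*sin(4) - 16*sin(2) + 8*cos(2) - 56*cos(4).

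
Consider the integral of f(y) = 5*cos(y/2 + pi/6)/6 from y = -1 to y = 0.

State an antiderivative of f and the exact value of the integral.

Antiderivative: F(y) = 5*sin(y/2 + pi/6)/3; value = 5/6 - 5*cos(1/2 + pi/3)/3

For F(y) to be correct the identity F'(y) - f(y) = 0 must hold.
F(y) = 5*sin(y/2 + pi/6)/3 is an antiderivative of f.
Check: d/dy[5*sin(y/2 + pi/6)/3] = 5*cos(y/2 + pi/6)/6 = f(y).
F(0) = 5/6; F(-1) = 5*cos(1/2 + pi/3)/3.
Integral = F(0) - F(-1) = 5/6 - 5*cos(1/2 + pi/3)/3.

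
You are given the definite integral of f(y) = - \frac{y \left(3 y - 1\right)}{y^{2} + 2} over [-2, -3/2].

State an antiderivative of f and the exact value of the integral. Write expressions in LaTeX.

Antiderivative: F(y) = - 3 y + \frac{\log{\left(y^{2} + 2 \right)}}{2} + 3 \sqrt{2} \operatorname{atan}{\left(\frac{\sqrt{2} y}{2} \right)}; value = - 3 \sqrt{2} \operatorname{atan}{\left(\frac{3 \sqrt{2}}{4} \right)} - \frac{3}{2} - \frac{\log{\left(6 \right)}}{2} + \frac{\log{\left(\frac{17}{4} \right)}}{2} + 3 \sqrt{2} \operatorname{atan}{\left(\sqrt{2} \right)}

A candidate is checked by its d/dy: the result must match f(y).
F(y) = - 3 y + \frac{\log{\left(y^{2} + 2 \right)}}{2} + 3 \sqrt{2} \operatorname{atan}{\left(\frac{\sqrt{2} y}{2} \right)} is an antiderivative of f.
Check: d/dy[- 3 y + \frac{\log{\left(y^{2} + 2 \right)}}{2} + 3 \sqrt{2} \operatorname{atan}{\left(\frac{\sqrt{2} y}{2} \right)}] = \frac{- 3 y^{2} + y}{y^{2} + 2}, which equals f(y).
F(-3/2) = - 3 \sqrt{2} \operatorname{atan}{\left(\frac{3 \sqrt{2}}{4} \right)} + \frac{\log{\left(\frac{17}{4} \right)}}{2} + \frac{9}{2}; F(-2) = - 3 \sqrt{2} \operatorname{atan}{\left(\sqrt{2} \right)} + \frac{\log{\left(6 \right)}}{2} + 6.
Integral = F(-3/2) - F(-2) = - 3 \sqrt{2} \operatorname{atan}{\left(\frac{3 \sqrt{2}}{4} \right)} - \frac{3}{2} - \frac{\log{\left(6 \right)}}{2} + \frac{\log{\left(\frac{17}{4} \right)}}{2} + 3 \sqrt{2} \operatorname{atan}{\left(\sqrt{2} \right)}.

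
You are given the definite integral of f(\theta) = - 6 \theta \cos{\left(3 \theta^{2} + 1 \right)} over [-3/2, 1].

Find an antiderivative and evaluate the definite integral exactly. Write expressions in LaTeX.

Antiderivative: F(\theta) = - \sin{\left(3 \theta^{2} + 1 \right)}; value = - \sin{\left(4 \right)} + \sin{\left(\frac{31}{4} \right)}

The substitution u = 3 \theta^{2} + 1 works: f is exactly (dF/du)*(du/d\theta) for that inner function.
F(\theta) = - \sin{\left(3 \theta^{2} + 1 \right)} is an antiderivative of f.
Check: d/d\theta[- \sin{\left(3 \theta^{2} + 1 \right)}] = - 6 \theta \cos{\left(3 \theta^{2} + 1 \right)} = f(\theta).
F(1) = - \sin{\left(4 \right)}; F(-3/2) = - \sin{\left(\frac{31}{4} \right)}.
Integral = F(1) - F(-3/2) = - \sin{\left(4 \right)} + \sin{\left(\frac{31}{4} \right)}.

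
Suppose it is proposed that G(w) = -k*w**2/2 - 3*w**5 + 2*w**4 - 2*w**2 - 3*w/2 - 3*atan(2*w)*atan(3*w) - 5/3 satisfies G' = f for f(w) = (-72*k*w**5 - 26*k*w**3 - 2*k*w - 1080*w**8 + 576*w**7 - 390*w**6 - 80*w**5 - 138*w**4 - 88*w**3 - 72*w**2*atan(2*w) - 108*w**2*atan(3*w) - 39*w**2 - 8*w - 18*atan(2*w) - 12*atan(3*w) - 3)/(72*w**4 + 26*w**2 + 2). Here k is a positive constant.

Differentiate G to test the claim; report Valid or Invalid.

d/dw[G] = (-72*k*w**5 - 26*k*w**3 - 2*k*w - 1080*w**8 + 576*w**7 - 390*w**6 - 80*w**5 - 138*w**4 - 88*w**3 - 72*w**2*atan(2*w) - 108*w**2*atan(3*w) - 39*w**2 - 8*w - 18*atan(2*w) - 12*atan(3*w) - 3)/(72*w**4 + 26*w**2 + 2)
This equals f(w) exactly, so the claim holds.

Valid - the claim checks out under differentiation.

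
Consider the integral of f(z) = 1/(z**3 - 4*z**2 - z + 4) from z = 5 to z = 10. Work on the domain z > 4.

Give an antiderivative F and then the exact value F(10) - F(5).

Antiderivative: F(z) = log(z - 4)/15 - log(z - 1)/6 + log(z + 1)/10; value = -log(9)/6 - log(6)/30 + log(4)/6 + log(11)/10

The denominator factors as (z - 4)*(z - 1)*(z + 1); partial fractions split f into directly integrable pieces: 1/(10*(z + 1)) - 1/(6*(z - 1)) + 1/(15*(z - 4)).
F(z) = log(z - 4)/15 - log(z - 1)/6 + log(z + 1)/10 is an antiderivative of f.
Check: d/dz[log(z - 4)/15 - log(z - 1)/6 + log(z + 1)/10] = 1/(z**3 - 4*z**2 - z + 4) = f(z).
F(10) = -log(9)/6 + log(6)/15 + log(11)/10; F(5) = -log(4)/6 + log(6)/10.
Integral = F(10) - F(5) = -log(9)/6 - log(6)/30 + log(4)/6 + log(11)/10.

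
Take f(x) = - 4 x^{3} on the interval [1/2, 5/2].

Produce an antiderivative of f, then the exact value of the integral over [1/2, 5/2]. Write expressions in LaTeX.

Antiderivative: F(x) = - x^{4}; value = -39

Recover f(x) by differentiating a candidate F(x); any mismatch rules it out.
F(x) = - x^{4} is an antiderivative of f.
Check: d/dx[- x^{4}] = - 4 x^{3} = f(x).
F(5/2) = - \frac{625}{16}; F(1/2) = - \frac{1}{16}.
Integral = F(5/2) - F(1/2) = -39.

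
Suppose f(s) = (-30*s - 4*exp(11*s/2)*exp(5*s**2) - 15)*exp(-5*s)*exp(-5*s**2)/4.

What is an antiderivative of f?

An antiderivative F(s) passes only if d/ds[F] lands on f(s) exactly.
Check: d/ds[-2*exp(s/2) + 3*exp(-5*s)*exp(-5*s**2)/4] = (-30*s - 4*exp(11*s/2)*exp(5*s**2) - 15)*exp(-5*s)*exp(-5*s**2)/4 = f(s).

An antiderivative is F(s) = -2*exp(s/2) + 3*exp(-5*s)*exp(-5*s**2)/4.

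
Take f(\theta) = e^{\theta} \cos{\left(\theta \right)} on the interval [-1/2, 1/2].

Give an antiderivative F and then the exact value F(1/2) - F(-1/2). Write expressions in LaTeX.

Whatever form F(\theta) takes, F'(\theta) = f(\theta) is non-negotiable.
F(\theta) = \frac{e^{\theta} \sin{\left(\theta \right)}}{2} + \frac{e^{\theta} \cos{\left(\theta \right)}}{2} is an antiderivative of f.
Check: d/d\theta[\frac{e^{\theta} \sin{\left(\theta \right)}}{2} + \frac{e^{\theta} \cos{\left(\theta \right)}}{2}] = e^{\theta} \cos{\left(\theta \right)} = f(\theta).
F(1/2) = \frac{e^{\frac{1}{2}} \sin{\left(\frac{1}{2} \right)}}{2} + \frac{e^{\frac{1}{2}} \cos{\left(\frac{1}{2} \right)}}{2}; F(-1/2) = - \frac{\sin{\left(\frac{1}{2} \right)}}{2 e^{\frac{1}{2}}} + \frac{\cos{\left(\frac{1}{2} \right)}}{2 e^{\frac{1}{2}}}.
Integral = F(1/2) - F(-1/2) = - \frac{\cos{\left(\frac{1}{2} \right)}}{2 e^{\frac{1}{2}}} + \frac{\sin{\left(\frac{1}{2} \right)}}{2 e^{\frac{1}{2}}} + \frac{e^{\frac{1}{2}} \sin{\left(\frac{1}{2} \right)}}{2} + \frac{e^{\frac{1}{2}} \cos{\left(\frac{1}{2} \right)}}{2}.

Antiderivative: F(\theta) = \frac{e^{\theta} \sin{\left(\theta \right)}}{2} + \frac{e^{\theta} \cos{\left(\theta \right)}}{2}; value = - \frac{\cos{\left(\frac{1}{2} \right)}}{2 e^{\frac{1}{2}}} + \frac{\sin{\left(\frac{1}{2} \right)}}{2 e^{\frac{1}{2}}} + \frac{e^{\frac{1}{2}} \sin{\left(\frac{1}{2} \right)}}{2} + \frac{e^{\frac{1}{2}} \cos{\left(\frac{1}{2} \right)}}{2}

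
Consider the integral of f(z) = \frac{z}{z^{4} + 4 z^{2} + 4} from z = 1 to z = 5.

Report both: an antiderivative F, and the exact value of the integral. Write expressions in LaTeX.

The substitution u = z^{2} + 2 works: f is exactly (dF/du)*(du/dz) for that inner function.
F(z) = - \frac{1}{2 \left(z^{2} + 2\right)} is an antiderivative of f.
Check: d/dz[- \frac{1}{2 \left(z^{2} + 2\right)}] = \frac{z}{z^{4} + 4 z^{2} + 4} = f(z).
F(5) = - \frac{1}{54}; F(1) = - \frac{1}{6}.
Integral = F(5) - F(1) = \frac{4}{27}.

Antiderivative: F(z) = - \frac{1}{2 \left(z^{2} + 2\right)}; value = \frac{4}{27}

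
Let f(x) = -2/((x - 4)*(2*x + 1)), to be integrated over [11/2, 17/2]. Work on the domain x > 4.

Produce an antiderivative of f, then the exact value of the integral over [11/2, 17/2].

Antiderivative: F(x) = 2*(-log(x - 4) + log(x + 1/2))/9; value = -2*log(6)/9 - 2*log(9/2)/9 + 2*log(3/2)/9 + 2*log(9)/9

Factor the denominator ((x - 4)*(2*x + 1)) and decompose: f = 4/(9*(2*x + 1)) - 2/(9*(x - 4)); each piece integrates to a log, atan, or power term.
F(x) = 2*(-log(x - 4) + log(x + 1/2))/9 is an antiderivative of f.
Check: d/dx[2*(-log(x - 4) + log(x + 1/2))/9] = -2/(2*x**2 - 7*x - 4), which equals f(x).
F(17/2) = -2*log(9/2)/9 + 2*log(9)/9; F(11/2) = -2*log(3/2)/9 + 2*log(6)/9.
Integral = F(17/2) - F(11/2) = -2*log(6)/9 - 2*log(9/2)/9 + 2*log(3/2)/9 + 2*log(9)/9.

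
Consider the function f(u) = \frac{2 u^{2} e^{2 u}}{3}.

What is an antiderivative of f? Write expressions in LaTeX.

An antiderivative is F(u) = \frac{\left(2 u^{2} - 2 u + 1\right) e^{2 u}}{6}.

Recognize the product-rule pattern: f = v'r + vr' with v = \frac{u^{2}}{3} - \frac{u}{3} + \frac{1}{6}, r = e^{2 u}, so integration by parts undoes it.
Check: d/du[\frac{\left(2 u^{2} - 2 u + 1\right) e^{2 u}}{6}] = \frac{2 u^{2} e^{2 u}}{3} = f(u).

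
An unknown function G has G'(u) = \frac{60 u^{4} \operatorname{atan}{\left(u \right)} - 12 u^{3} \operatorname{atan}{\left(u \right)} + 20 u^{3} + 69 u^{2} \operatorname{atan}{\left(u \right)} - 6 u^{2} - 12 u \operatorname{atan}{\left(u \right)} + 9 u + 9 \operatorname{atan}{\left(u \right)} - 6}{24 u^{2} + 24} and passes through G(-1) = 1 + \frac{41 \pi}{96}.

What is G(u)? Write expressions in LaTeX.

G(u) = \frac{- \left(- 20 u^{3} + 6 u^{2} - 9 u + 6\right) \operatorname{atan}{\left(u \right)} + 24}{24}

G'(u) has the shape v'r + vr' for v = \frac{5 u^{3}}{6} - \frac{u^{2}}{4} + \frac{3 u}{8} - \frac{1}{4} and r = \operatorname{atan}{\left(u \right)} — it is the derivative of the product v*r.
A general antiderivative is - \frac{\left(- \frac{5 u^{3}}{3} + \frac{u^{2}}{2} - \frac{3 u}{4} + \frac{1}{2}\right) \operatorname{atan}{\left(u \right)}}{2} + C.
The condition gives C = 1 + \frac{41 \pi}{96} - (\frac{41 \pi}{96}) = 1.
So G(u) = \frac{- \left(- 20 u^{3} + 6 u^{2} - 9 u + 6\right) \operatorname{atan}{\left(u \right)} + 24}{24}.
Check: d/du[\frac{- \left(- 20 u^{3} + 6 u^{2} - 9 u + 6\right) \operatorname{atan}{\left(u \right)} + 24}{24}] = \frac{60 u^{4} \operatorname{atan}{\left(u \right)} - 12 u^{3} \operatorname{atan}{\left(u \right)} + 20 u^{3} + 69 u^{2} \operatorname{atan}{\left(u \right)} - 6 u^{2} - 12 u \operatorname{atan}{\left(u \right)} + 9 u + 9 \operatorname{atan}{\left(u \right)} - 6}{24 u^{2} + 24} = G'(u).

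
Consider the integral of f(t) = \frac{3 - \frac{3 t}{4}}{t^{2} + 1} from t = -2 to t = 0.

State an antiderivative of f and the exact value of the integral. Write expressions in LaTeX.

An antiderivative F(t) passes only if d/dt[F] lands on f(t) exactly.
F(t) = - \frac{3 \log{\left(t^{2} + 1 \right)}}{8} + 3 \operatorname{atan}{\left(t \right)} is an antiderivative of f.
Check: d/dt[- \frac{3 \log{\left(t^{2} + 1 \right)}}{8} + 3 \operatorname{atan}{\left(t \right)}] = \frac{12 - 3 t}{4 t^{2} + 4}, which equals f(t).
F(0) = 0; F(-2) = - 3 \operatorname{atan}{\left(2 \right)} - \frac{3 \log{\left(5 \right)}}{8}.
Integral = F(0) - F(-2) = \frac{3 \log{\left(5 \right)}}{8} + 3 \operatorname{atan}{\left(2 \right)}.

Antiderivative: F(t) = - \frac{3 \log{\left(t^{2} + 1 \right)}}{8} + 3 \operatorname{atan}{\left(t \right)}; value = \frac{3 \log{\left(5 \right)}}{8} + 3 \operatorname{atan}{\left(2 \right)}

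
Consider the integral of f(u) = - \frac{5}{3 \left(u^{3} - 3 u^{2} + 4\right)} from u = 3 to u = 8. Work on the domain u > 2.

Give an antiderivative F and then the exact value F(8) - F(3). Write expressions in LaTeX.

Antiderivative: F(u) = \frac{5 u \log{\left(u - 2 \right)} - 5 u \log{\left(u + 1 \right)} - 10 \log{\left(u - 2 \right)} + 10 \log{\left(u + 1 \right)} + 15}{27 u - 54}; value = - \frac{25}{54} - \frac{5 \log{\left(9 \right)}}{27} + \frac{5 \log{\left(4 \right)}}{27} + \frac{5 \log{\left(6 \right)}}{27}

Factor the denominator (3 \left(u - 2\right)^{2} \left(u + 1\right)) and decompose: f = - \frac{5}{27 \left(u + 1\right)} + \frac{5}{27 \left(u - 2\right)} - \frac{5}{9 \left(u - 2\right)^{2}}; each piece integrates to a log, atan, or power term.
F(u) = \frac{5 u \log{\left(u - 2 \right)} - 5 u \log{\left(u + 1 \right)} - 10 \log{\left(u - 2 \right)} + 10 \log{\left(u + 1 \right)} + 15}{27 u - 54} is an antiderivative of f.
Check: d/du[\frac{5 u \log{\left(u - 2 \right)} - 5 u \log{\left(u + 1 \right)} - 10 \log{\left(u - 2 \right)} + 10 \log{\left(u + 1 \right)} + 15}{27 u - 54}] = - \frac{5}{3 u^{3} - 9 u^{2} + 12}, which equals f(u).
F(8) = - \frac{5 \log{\left(9 \right)}}{27} + \frac{5}{54} + \frac{5 \log{\left(6 \right)}}{27}; F(3) = \frac{5}{9} - \frac{5 \log{\left(4 \right)}}{27}.
Integral = F(8) - F(3) = - \frac{25}{54} - \frac{5 \log{\left(9 \right)}}{27} + \frac{5 \log{\left(4 \right)}}{27} + \frac{5 \log{\left(6 \right)}}{27}.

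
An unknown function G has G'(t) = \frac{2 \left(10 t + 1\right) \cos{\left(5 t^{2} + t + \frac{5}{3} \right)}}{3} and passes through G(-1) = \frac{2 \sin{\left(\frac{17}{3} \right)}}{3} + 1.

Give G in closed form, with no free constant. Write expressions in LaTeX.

G'(t) matches the chain-rule pattern g'(h)*h' with inner function h(t) = 5 t^{2} + t + \frac{5}{3}; substituting u = h(t) collapses the integral.
A general antiderivative is \frac{2 \sin{\left(5 t^{2} + t + \frac{5}{3} \right)}}{3} + C.
The condition gives C = \frac{2 \sin{\left(\frac{17}{3} \right)}}{3} + 1 - (\frac{2 \sin{\left(\frac{17}{3} \right)}}{3}) = 1.
So G(t) = \frac{2 \sin{\left(5 t^{2} + t + \frac{5}{3} \right)}}{3} + 1.
Check: d/dt[\frac{2 \sin{\left(5 t^{2} + t + \frac{5}{3} \right)}}{3} + 1] = \frac{20 t \cos{\left(5 t^{2} + t + \frac{5}{3} \right)}}{3} + \frac{2 \cos{\left(5 t^{2} + t + \frac{5}{3} \right)}}{3}, which equals G'(t).

G(t) = \frac{2 \sin{\left(5 t^{2} + t + \frac{5}{3} \right)}}{3} + 1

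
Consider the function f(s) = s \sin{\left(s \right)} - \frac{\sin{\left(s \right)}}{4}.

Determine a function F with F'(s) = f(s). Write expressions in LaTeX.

The integrand splits into summands that can be handled one at a time.
Check: d/ds[\frac{- 4 s \cos{\left(s \right)} + 4 \sin{\left(s \right)} + \cos{\left(s \right)}}{4}] = s \sin{\left(s \right)} - \frac{\sin{\left(s \right)}}{4} = f(s).

An antiderivative is F(s) = \frac{- 4 s \cos{\left(s \right)} + 4 \sin{\left(s \right)} + \cos{\left(s \right)}}{4}.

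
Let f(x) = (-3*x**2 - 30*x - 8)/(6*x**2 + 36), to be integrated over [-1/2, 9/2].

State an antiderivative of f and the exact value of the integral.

Whatever form F(x) takes, F'(x) = f(x) is non-negotiable.
F(x) = (-9*x - 45*log(x**2 + 6) + 5*sqrt(6)*atan(sqrt(6)*x/6))/18 is an antiderivative of f.
Check: d/dx[(-9*x - 45*log(x**2 + 6) + 5*sqrt(6)*atan(sqrt(6)*x/6))/18] = (-3*x**2 - 30*x - 8)/(6*x**2 + 36) = f(x).
F(9/2) = -5*log(105/4)/2 - 9/4 + 5*sqrt(6)*atan(3*sqrt(6)/4)/18; F(-1/2) = -5*log(25/4)/2 - 5*sqrt(6)*atan(sqrt(6)/12)/18 + 1/4.
Integral = F(9/2) - F(-1/2) = -5*log(105/4)/2 - 5/2 + 5*sqrt(6)*atan(sqrt(6)/12)/18 + 5*sqrt(6)*atan(3*sqrt(6)/4)/18 + 5*log(25/4)/2.

Antiderivative: F(x) = (-9*x - 45*log(x**2 + 6) + 5*sqrt(6)*atan(sqrt(6)*x/6))/18; value = -5*log(105/4)/2 - 5/2 + 5*sqrt(6)*atan(sqrt(6)/12)/18 + 5*sqrt(6)*atan(3*sqrt(6)/4)/18 + 5*log(25/4)/2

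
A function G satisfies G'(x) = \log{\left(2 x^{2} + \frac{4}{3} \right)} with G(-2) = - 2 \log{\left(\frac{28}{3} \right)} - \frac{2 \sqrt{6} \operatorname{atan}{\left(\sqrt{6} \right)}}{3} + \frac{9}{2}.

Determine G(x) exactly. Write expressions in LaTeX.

A first test for any G(x): its x-derivative must equal the given G'(x).
A general antiderivative is x \log{\left(2 x^{2} + \frac{4}{3} \right)} - 2 x + \frac{2 \sqrt{6} \operatorname{atan}{\left(\frac{\sqrt{6} x}{2} \right)}}{3} + C.
The condition gives C = - 2 \log{\left(\frac{28}{3} \right)} - \frac{2 \sqrt{6} \operatorname{atan}{\left(\sqrt{6} \right)}}{3} + \frac{9}{2} - (- 2 \log{\left(\frac{28}{3} \right)} - \frac{2 \sqrt{6} \operatorname{atan}{\left(\sqrt{6} \right)}}{3} + 4) = \frac{1}{2}.
So G(x) = x \log{\left(2 x^{2} + \frac{4}{3} \right)} - 2 x + \frac{2 \sqrt{6} \operatorname{atan}{\left(\frac{\sqrt{6} x}{2} \right)}}{3} + \frac{1}{2}.
Check: d/dx[x \log{\left(2 x^{2} + \frac{4}{3} \right)} - 2 x + \frac{2 \sqrt{6} \operatorname{atan}{\left(\frac{\sqrt{6} x}{2} \right)}}{3} + \frac{1}{2}] = \log{\left(x^{2} + \frac{2}{3} \right)} + \log{\left(2 \right)}, which equals G'(x).

G(x) = x \log{\left(2 x^{2} + \frac{4}{3} \right)} - 2 x + \frac{2 \sqrt{6} \operatorname{atan}{\left(\frac{\sqrt{6} x}{2} \right)}}{3} + \frac{1}{2}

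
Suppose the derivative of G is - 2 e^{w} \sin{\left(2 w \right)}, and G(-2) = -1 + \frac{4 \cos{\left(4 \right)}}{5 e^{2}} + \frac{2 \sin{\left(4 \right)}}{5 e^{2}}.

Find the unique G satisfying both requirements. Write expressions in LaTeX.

Any candidate G(w) must reproduce the stated G'(w) exactly.
A general antiderivative is - \frac{2 e^{w} \sin{\left(2 w \right)}}{5} + \frac{4 e^{w} \cos{\left(2 w \right)}}{5} + C.
The condition gives C = -1 + \frac{4 \cos{\left(4 \right)}}{5 e^{2}} + \frac{2 \sin{\left(4 \right)}}{5 e^{2}} - (\frac{4 \cos{\left(4 \right)}}{5 e^{2}} + \frac{2 \sin{\left(4 \right)}}{5 e^{2}}) = -1.
So G(w) = - \frac{2 e^{w} \sin{\left(2 w \right)}}{5} + \frac{4 e^{w} \cos{\left(2 w \right)}}{5} - 1.
Check: d/dw[- \frac{2 e^{w} \sin{\left(2 w \right)}}{5} + \frac{4 e^{w} \cos{\left(2 w \right)}}{5} - 1] = - 2 e^{w} \sin{\left(2 w \right)} = G'(w).

G(w) = - \frac{2 e^{w} \sin{\left(2 w \right)}}{5} + \frac{4 e^{w} \cos{\left(2 w \right)}}{5} - 1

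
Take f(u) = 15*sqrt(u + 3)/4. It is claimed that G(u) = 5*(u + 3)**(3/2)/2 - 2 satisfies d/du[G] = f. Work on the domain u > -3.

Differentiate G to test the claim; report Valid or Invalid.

d/du[G] = 15*sqrt(u + 3)/4
This equals f(u) exactly, so the claim holds.

Valid - differentiating G returns exactly f.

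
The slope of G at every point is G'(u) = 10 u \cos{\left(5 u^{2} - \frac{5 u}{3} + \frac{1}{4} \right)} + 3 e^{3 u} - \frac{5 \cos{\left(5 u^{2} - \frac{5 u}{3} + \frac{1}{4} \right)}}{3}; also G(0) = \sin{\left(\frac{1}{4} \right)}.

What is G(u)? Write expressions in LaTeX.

The integrand splits into summands that can be handled one at a time.
A general antiderivative is e^{3 u} + \sin{\left(5 u^{2} - \frac{5 u}{3} + \frac{1}{4} \right)} + C.
The condition gives C = \sin{\left(\frac{1}{4} \right)} - (\sin{\left(\frac{1}{4} \right)} + 1) = -1.
So G(u) = e^{3 u} + \sin{\left(5 u^{2} - \frac{5 u}{3} + \frac{1}{4} \right)} - 1.
Check: d/du[e^{3 u} + \sin{\left(5 u^{2} - \frac{5 u}{3} + \frac{1}{4} \right)} - 1] = 10 u \cos{\left(5 u^{2} - \frac{5 u}{3} + \frac{1}{4} \right)} + 3 e^{3 u} - \frac{5 \cos{\left(5 u^{2} - \frac{5 u}{3} + \frac{1}{4} \right)}}{3} = G'(u).

G(u) = e^{3 u} + \sin{\left(5 u^{2} - \frac{5 u}{3} + \frac{1}{4} \right)} - 1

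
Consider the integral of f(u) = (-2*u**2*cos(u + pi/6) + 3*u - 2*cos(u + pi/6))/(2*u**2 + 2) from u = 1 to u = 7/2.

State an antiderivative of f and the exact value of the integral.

Antiderivative: F(u) = (3*log(2*u**2 + 2) - 4*sin(u + pi/6))/4; value = -3*log(4)/4 - sin(pi/6 + 7/2) + sin(pi/6 + 1) + 3*log(53/2)/4

A candidate is checked by its d/du: the result must match f(u).
F(u) = (3*log(2*u**2 + 2) - 4*sin(u + pi/6))/4 is an antiderivative of f.
Check: d/du[(3*log(2*u**2 + 2) - 4*sin(u + pi/6))/4] = (-2*u**2*cos(u + pi/6) + 3*u - 2*cos(u + pi/6))/(2*u**2 + 2) = f(u).
F(7/2) = -sin(pi/6 + 7/2) + 3*log(53/2)/4; F(1) = -sin(pi/6 + 1) + 3*log(4)/4.
Integral = F(7/2) - F(1) = -3*log(4)/4 - sin(pi/6 + 7/2) + sin(pi/6 + 1) + 3*log(53/2)/4.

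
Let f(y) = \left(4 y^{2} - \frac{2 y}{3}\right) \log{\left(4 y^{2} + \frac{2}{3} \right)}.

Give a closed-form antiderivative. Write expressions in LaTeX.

Differentiate the proposed F(y) back; it has to land on f(y) exactly.
Check: d/dy[\frac{- 48 y^{3} + 18 y^{2} \left(4 y - 1\right) \log{\left(4 y^{2} + \frac{2}{3} \right)} + 18 y^{2} + 24 y - 3 \log{\left(y^{2} + \frac{1}{6} \right)} - 4 \sqrt{6} \operatorname{atan}{\left(\sqrt{6} y \right)}}{54}] = 4 y^{2} \log{\left(2 y^{2} + \frac{1}{3} \right)} + 4 y^{2} \log{\left(2 \right)} - \frac{2 y \log{\left(2 y^{2} + \frac{1}{3} \right)}}{3} - \frac{2 y \log{\left(2 \right)}}{3}, which equals f(y).

An antiderivative is F(y) = \frac{- 48 y^{3} + 18 y^{2} \left(4 y - 1\right) \log{\left(4 y^{2} + \frac{2}{3} \right)} + 18 y^{2} + 24 y - 3 \log{\left(y^{2} + \frac{1}{6} \right)} - 4 \sqrt{6} \operatorname{atan}{\left(\sqrt{6} y \right)}}{54}.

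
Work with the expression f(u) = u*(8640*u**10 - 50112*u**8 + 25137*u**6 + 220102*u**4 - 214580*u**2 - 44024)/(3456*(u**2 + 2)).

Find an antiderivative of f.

An antiderivative is F(u) = u**10/4 - 39*u**8/16 + 5923*u**6/768 - 24935*u**4/3456 - 3775*u**2/1728 - 2*log(u**2 + 2).

Differentiate the proposed F(u) back; it has to land on f(u) exactly.
Check: d/du[u**10/4 - 39*u**8/16 + 5923*u**6/768 - 24935*u**4/3456 - 3775*u**2/1728 - 2*log(u**2 + 2)] = (8640*u**11 - 50112*u**9 + 25137*u**7 + 220102*u**5 - 214580*u**3 - 44024*u)/(3456*u**2 + 6912), which equals f(u).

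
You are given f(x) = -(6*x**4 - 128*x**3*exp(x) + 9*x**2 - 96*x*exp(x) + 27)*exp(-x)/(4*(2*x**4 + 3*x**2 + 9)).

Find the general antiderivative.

F(x) = (16*exp(x)*log(2*x**4 + 3*x**2 + 9) - 16*exp(x)*log(6) + 3)*exp(-x)/4 + C

Check any antiderivative F(x) by computing F'(x) and comparing it with f(x).
Check: d/dx[(16*exp(x)*log(2*x**4 + 3*x**2 + 9) - 16*exp(x)*log(6) + 3)*exp(-x)/4] = (-6*x**4 + 128*x**3*exp(x) - 9*x**2 + 96*x*exp(x) - 27)/(8*x**4*exp(x) + 12*x**2*exp(x) + 36*exp(x)), which equals f(x).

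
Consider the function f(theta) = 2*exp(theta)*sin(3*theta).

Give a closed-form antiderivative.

An antiderivative is F(theta) = (sin(3*theta) - 3*cos(3*theta))*exp(theta)/5.

Check any antiderivative F(theta) by computing F'(theta) and comparing it with f(theta).
Check: d/dtheta[(sin(3*theta) - 3*cos(3*theta))*exp(theta)/5] = 2*exp(theta)*sin(3*theta) = f(theta).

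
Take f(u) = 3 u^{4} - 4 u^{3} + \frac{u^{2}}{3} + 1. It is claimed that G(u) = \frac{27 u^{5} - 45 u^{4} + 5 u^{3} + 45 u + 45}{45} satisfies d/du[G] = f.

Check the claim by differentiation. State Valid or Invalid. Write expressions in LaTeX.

d/du[G] = 3 u^{4} - 4 u^{3} + \frac{u^{2}}{3} + 1
This equals f(u) exactly, so the claim holds.

Valid. The derivative of G reproduces f.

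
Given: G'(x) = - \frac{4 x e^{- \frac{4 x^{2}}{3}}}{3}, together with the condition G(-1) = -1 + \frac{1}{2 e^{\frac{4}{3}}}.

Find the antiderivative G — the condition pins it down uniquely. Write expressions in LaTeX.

G(x) = \frac{\left(1 - 2 e^{\frac{4 x^{2}}{3}}\right) e^{- \frac{4 x^{2}}{3}}}{2}

G'(x) matches the chain-rule pattern g'(h)*h' with inner function h(x) = - \frac{4 x^{2}}{3}; substituting u = h(x) collapses the integral.
A general antiderivative is \frac{e^{- \frac{4 x^{2}}{3}}}{2} + C.
The condition gives C = -1 + \frac{1}{2 e^{\frac{4}{3}}} - (\frac{1}{2 e^{\frac{4}{3}}}) = -1.
So G(x) = \frac{\left(1 - 2 e^{\frac{4 x^{2}}{3}}\right) e^{- \frac{4 x^{2}}{3}}}{2}.
Check: d/dx[\frac{\left(1 - 2 e^{\frac{4 x^{2}}{3}}\right) e^{- \frac{4 x^{2}}{3}}}{2}] = - \frac{4 x e^{- \frac{4 x^{2}}{3}}}{3} = G'(x).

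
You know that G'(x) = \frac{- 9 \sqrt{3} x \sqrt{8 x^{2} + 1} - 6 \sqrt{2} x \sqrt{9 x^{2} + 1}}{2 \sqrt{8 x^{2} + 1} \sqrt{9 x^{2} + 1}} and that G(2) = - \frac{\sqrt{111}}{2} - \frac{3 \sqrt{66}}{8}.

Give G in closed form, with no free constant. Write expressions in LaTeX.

G(x) = \frac{\sqrt{6} \left(- 3 \sqrt{3} \sqrt{8 x^{2} + 1} - 6 \sqrt{2} \sqrt{9 x^{2} + 1}\right)}{24}

The proposed G(x) is checked by its d/dx: the result must match the given G'(x).
A general antiderivative is - \frac{3 \sqrt{3 x^{2} + \frac{1}{3}}}{2} - \frac{3 \sqrt{4 x^{2} + \frac{1}{2}}}{4} + C.
The condition gives C = - \frac{\sqrt{111}}{2} - \frac{3 \sqrt{66}}{8} - (- \frac{\sqrt{111}}{2} - \frac{3 \sqrt{66}}{8}) = 0.
So G(x) = \frac{\sqrt{6} \left(- 3 \sqrt{3} \sqrt{8 x^{2} + 1} - 6 \sqrt{2} \sqrt{9 x^{2} + 1}\right)}{24}.
Check: d/dx[\frac{\sqrt{6} \left(- 3 \sqrt{3} \sqrt{8 x^{2} + 1} - 6 \sqrt{2} \sqrt{9 x^{2} + 1}\right)}{24}] = \frac{- 9 \sqrt{3} x \sqrt{8 x^{2} + 1} - 6 \sqrt{2} x \sqrt{9 x^{2} + 1}}{2 \sqrt{8 x^{2} + 1} \sqrt{9 x^{2} + 1}} = G'(x).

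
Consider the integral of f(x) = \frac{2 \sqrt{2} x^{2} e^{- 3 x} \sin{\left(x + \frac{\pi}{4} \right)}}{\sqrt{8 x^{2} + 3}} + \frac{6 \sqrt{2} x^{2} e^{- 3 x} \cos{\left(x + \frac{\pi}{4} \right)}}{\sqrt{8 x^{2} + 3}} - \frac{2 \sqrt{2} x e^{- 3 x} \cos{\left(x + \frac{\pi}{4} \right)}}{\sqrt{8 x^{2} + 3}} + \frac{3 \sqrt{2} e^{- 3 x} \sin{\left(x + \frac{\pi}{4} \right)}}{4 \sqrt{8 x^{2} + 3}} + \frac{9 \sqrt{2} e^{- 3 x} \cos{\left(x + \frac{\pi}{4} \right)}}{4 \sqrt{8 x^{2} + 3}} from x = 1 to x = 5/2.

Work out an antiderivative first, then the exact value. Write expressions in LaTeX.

The integrand splits into summands that can be handled one at a time.
F(x) = - \frac{\sqrt{2} \sqrt{8 x^{2} + 3} e^{- 3 x} \cos{\left(x + \frac{\pi}{4} \right)}}{4} is an antiderivative of f.
Check: d/dx[- \frac{\sqrt{2} \sqrt{8 x^{2} + 3} e^{- 3 x} \cos{\left(x + \frac{\pi}{4} \right)}}{4}] = \frac{\left(8 \sqrt{2} x^{2} \sin{\left(x + \frac{\pi}{4} \right)} + 24 \sqrt{2} x^{2} \cos{\left(x + \frac{\pi}{4} \right)} - 8 \sqrt{2} x \cos{\left(x + \frac{\pi}{4} \right)} + 3 \sqrt{2} \sin{\left(x + \frac{\pi}{4} \right)} + 9 \sqrt{2} \cos{\left(x + \frac{\pi}{4} \right)}\right) e^{- 3 x}}{4 \sqrt{8 x^{2} + 3}}, which equals f(x).
F(5/2) = - \frac{\sqrt{106} \cos{\left(\frac{\pi}{4} + \frac{5}{2} \right)}}{4 e^{\frac{15}{2}}}; F(1) = - \frac{\sqrt{22} \cos{\left(\frac{\pi}{4} + 1 \right)}}{4 e^{3}}.
Integral = F(5/2) - F(1) = \frac{\sqrt{22} \cos{\left(\frac{\pi}{4} + 1 \right)}}{4 e^{3}} - \frac{\sqrt{106} \cos{\left(\frac{\pi}{4} + \frac{5}{2} \right)}}{4 e^{\frac{15}{2}}}.

Antiderivative: F(x) = - \frac{\sqrt{2} \sqrt{8 x^{2} + 3} e^{- 3 x} \cos{\left(x + \frac{\pi}{4} \right)}}{4}; value = \frac{\sqrt{22} \cos{\left(\frac{\pi}{4} + 1 \right)}}{4 e^{3}} - \frac{\sqrt{106} \cos{\left(\frac{\pi}{4} + \frac{5}{2} \right)}}{4 e^{\frac{15}{2}}}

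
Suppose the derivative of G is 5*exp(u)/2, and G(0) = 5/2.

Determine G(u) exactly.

G(u) = 5*exp(u)/2

A candidate passes only if d/du[G] lands on the given G'(u) exactly.
A general antiderivative is 5*exp(u)/2 + C.
The condition gives C = 5/2 - (5/2) = 0.
So G(u) = 5*exp(u)/2.
Check: d/du[5*exp(u)/2] = 5*exp(u)/2 = G'(u).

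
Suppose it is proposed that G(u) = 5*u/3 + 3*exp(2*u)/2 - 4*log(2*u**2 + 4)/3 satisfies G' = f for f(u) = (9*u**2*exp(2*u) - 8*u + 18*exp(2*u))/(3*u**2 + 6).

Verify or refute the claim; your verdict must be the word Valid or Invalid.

d/du[G] = (9*u**2*exp(2*u) + 5*u**2 - 8*u + 18*exp(2*u) + 10)/(3*u**2 + 6)
d/du[G] - f(u) = 5/3 != 0.

Invalid: d/du[G] - f = 5/3, which is not 0.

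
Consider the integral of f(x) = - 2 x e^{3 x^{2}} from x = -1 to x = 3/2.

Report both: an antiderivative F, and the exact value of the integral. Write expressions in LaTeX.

The substitution u = 3 x^{2} works: f is exactly (dF/du)*(du/dx) for that inner function.
F(x) = - \frac{e^{3 x^{2}}}{3} is an antiderivative of f.
Check: d/dx[- \frac{e^{3 x^{2}}}{3}] = - 2 x e^{3 x^{2}} = f(x).
F(3/2) = - \frac{e^{\frac{27}{4}}}{3}; F(-1) = - \frac{e^{3}}{3}.
Integral = F(3/2) - F(-1) = - \frac{e^{\frac{27}{4}}}{3} + \frac{e^{3}}{3}.

Antiderivative: F(x) = - \frac{e^{3 x^{2}}}{3}; value = - \frac{e^{\frac{27}{4}}}{3} + \frac{e^{3}}{3}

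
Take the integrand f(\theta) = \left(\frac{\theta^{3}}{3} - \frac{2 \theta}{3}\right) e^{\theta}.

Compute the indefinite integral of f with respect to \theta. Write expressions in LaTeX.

f has the shape u'v + uv' for u = \frac{\theta^{3}}{3} - \theta^{2} + \frac{4 \theta}{3} - \frac{4}{3} and v = e^{\theta} — it is the derivative of the product u*v.
Check: d/d\theta[\frac{\left(\theta^{3} - 3 \theta^{2} + 4 \theta - 4\right) e^{\theta}}{3}] = \frac{\theta^{3} e^{\theta}}{3} - \frac{2 \theta e^{\theta}}{3}, which equals f(\theta).

F(\theta) = \frac{\left(\theta^{3} - 3 \theta^{2} + 4 \theta - 4\right) e^{\theta}}{3} + C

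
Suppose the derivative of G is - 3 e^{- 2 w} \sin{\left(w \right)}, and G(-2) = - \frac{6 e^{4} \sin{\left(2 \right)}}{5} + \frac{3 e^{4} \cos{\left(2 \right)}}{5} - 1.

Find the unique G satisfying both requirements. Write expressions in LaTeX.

G(w) = \frac{\left(- 5 e^{2 w} + 6 \sin{\left(w \right)} + 3 \cos{\left(w \right)}\right) e^{- 2 w}}{5}

Whatever form G(w) takes, its d/dw must return the stated G'(w).
A general antiderivative is \frac{6 e^{- 2 w} \sin{\left(w \right)}}{5} + \frac{3 e^{- 2 w} \cos{\left(w \right)}}{5} + C.
The condition gives C = - \frac{6 e^{4} \sin{\left(2 \right)}}{5} + \frac{3 e^{4} \cos{\left(2 \right)}}{5} - 1 - (- \frac{6 e^{4} \sin{\left(2 \right)}}{5} + \frac{3 e^{4} \cos{\left(2 \right)}}{5}) = -1.
So G(w) = \frac{\left(- 5 e^{2 w} + 6 \sin{\left(w \right)} + 3 \cos{\left(w \right)}\right) e^{- 2 w}}{5}.
Check: d/dw[\frac{\left(- 5 e^{2 w} + 6 \sin{\left(w \right)} + 3 \cos{\left(w \right)}\right) e^{- 2 w}}{5}] = - 3 e^{- 2 w} \sin{\left(w \right)} = G'(w).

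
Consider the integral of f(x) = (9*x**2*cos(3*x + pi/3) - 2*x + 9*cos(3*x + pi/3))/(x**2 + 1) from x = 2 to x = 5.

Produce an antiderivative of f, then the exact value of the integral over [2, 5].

An antiderivative F(x) passes only if d/dx[F] lands on f(x) exactly.
F(x) = -log(x**2 + 1) + 3*sin(3*x + pi/3) is an antiderivative of f.
Check: d/dx[-log(x**2 + 1) + 3*sin(3*x + pi/3)] = (9*x**2*cos(3*x + pi/3) - 2*x + 9*cos(3*x + pi/3))/(x**2 + 1) = f(x).
F(5) = -log(26) + 3*sin(pi/3 + 15); F(2) = -log(5) + 3*sin(pi/3 + 6).
Integral = F(5) - F(2) = -log(26) - 3*sin(pi/3 + 6) + 3*sin(pi/3 + 15) + log(5).

Antiderivative: F(x) = -log(x**2 + 1) + 3*sin(3*x + pi/3); value = -log(26) - 3*sin(pi/3 + 6) + 3*sin(pi/3 + 15) + log(5)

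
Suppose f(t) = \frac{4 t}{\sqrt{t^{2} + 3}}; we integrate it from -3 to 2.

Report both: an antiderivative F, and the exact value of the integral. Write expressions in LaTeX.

Antiderivative: F(t) = 4 \sqrt{t^{2} + 3}; value = - 8 \sqrt{3} + 4 \sqrt{7}

The substitution u = t^{2} + 3 works: f is exactly (dF/du)*(du/dt) for that inner function.
F(t) = 4 \sqrt{t^{2} + 3} is an antiderivative of f.
Check: d/dt[4 \sqrt{t^{2} + 3}] = \frac{4 t}{\sqrt{t^{2} + 3}} = f(t).
F(2) = 4 \sqrt{7}; F(-3) = 8 \sqrt{3}.
Integral = F(2) - F(-3) = - 8 \sqrt{3} + 4 \sqrt{7}.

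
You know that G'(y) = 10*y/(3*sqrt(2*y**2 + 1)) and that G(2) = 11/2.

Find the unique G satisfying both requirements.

G(y) = (10*sqrt(2*y**2 + 1) + 3)/6

G'(y) matches the chain-rule pattern g'(h)*h' with inner function h(y) = 2*y**2 + 1; substituting u = h(y) collapses the integral.
A general antiderivative is 5*sqrt(2*y**2 + 1)/3 + C.
The condition gives C = 11/2 - (5) = 1/2.
So G(y) = (10*sqrt(2*y**2 + 1) + 3)/6.
Check: d/dy[(10*sqrt(2*y**2 + 1) + 3)/6] = 10*y/(3*sqrt(2*y**2 + 1)) = G'(y).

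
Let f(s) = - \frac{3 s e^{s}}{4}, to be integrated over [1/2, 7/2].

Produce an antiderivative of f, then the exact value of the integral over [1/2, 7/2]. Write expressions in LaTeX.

f has the shape u'v + uv' for u = \frac{3}{4} - \frac{3 s}{4} and v = e^{s} — it is the derivative of the product u*v.
F(s) = \frac{\left(3 - 3 s\right) e^{s}}{4} is an antiderivative of f.
Check: d/ds[\frac{\left(3 - 3 s\right) e^{s}}{4}] = - \frac{3 s e^{s}}{4} = f(s).
F(7/2) = - \frac{15 e^{\frac{7}{2}}}{8}; F(1/2) = \frac{3 e^{\frac{1}{2}}}{8}.
Integral = F(7/2) - F(1/2) = - \frac{15 e^{\frac{7}{2}}}{8} - \frac{3 e^{\frac{1}{2}}}{8}.

Antiderivative: F(s) = \frac{\left(3 - 3 s\right) e^{s}}{4}; value = - \frac{15 e^{\frac{7}{2}}}{8} - \frac{3 e^{\frac{1}{2}}}{8}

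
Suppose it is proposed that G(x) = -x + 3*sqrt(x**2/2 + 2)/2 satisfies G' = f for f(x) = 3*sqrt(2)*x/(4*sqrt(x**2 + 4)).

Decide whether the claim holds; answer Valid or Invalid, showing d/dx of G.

d/dx[G] = (3*sqrt(2)*x - 4*sqrt(x**2 + 4))/(4*sqrt(x**2 + 4))
d/dx[G] - f(x) = -1 != 0.

Invalid: d/dx[G] - f = -1, which is not 0.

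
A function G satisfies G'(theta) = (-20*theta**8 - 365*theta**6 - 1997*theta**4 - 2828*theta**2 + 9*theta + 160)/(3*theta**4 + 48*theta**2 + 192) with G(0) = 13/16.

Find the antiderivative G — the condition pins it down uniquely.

Since d/dtheta undoes antidifferentiation here, G(theta) must give back the stated G'(theta).
A general antiderivative is -4*theta**5/3 - 5*theta**3 + theta + (-2*theta/3 - 3/4)/(theta**2/2 + 4) + C.
The condition gives C = 13/16 - (-3/16) = 1.
So G(theta) = -4*theta**5/3 - 5*theta**3 + theta - 2*theta/(3*theta**2/2 + 12) + 1 - 3/(2*theta**2 + 16).
Check: d/dtheta[-4*theta**5/3 - 5*theta**3 + theta - 2*theta/(3*theta**2/2 + 12) + 1 - 3/(2*theta**2 + 16)] = (-20*theta**8 - 365*theta**6 - 1997*theta**4 - 2828*theta**2 + 9*theta + 160)/(3*theta**4 + 48*theta**2 + 192) = G'(theta).

G(theta) = -4*theta**5/3 - 5*theta**3 + theta - 2*theta/(3*theta**2/2 + 12) + 1 - 3/(2*theta**2 + 16)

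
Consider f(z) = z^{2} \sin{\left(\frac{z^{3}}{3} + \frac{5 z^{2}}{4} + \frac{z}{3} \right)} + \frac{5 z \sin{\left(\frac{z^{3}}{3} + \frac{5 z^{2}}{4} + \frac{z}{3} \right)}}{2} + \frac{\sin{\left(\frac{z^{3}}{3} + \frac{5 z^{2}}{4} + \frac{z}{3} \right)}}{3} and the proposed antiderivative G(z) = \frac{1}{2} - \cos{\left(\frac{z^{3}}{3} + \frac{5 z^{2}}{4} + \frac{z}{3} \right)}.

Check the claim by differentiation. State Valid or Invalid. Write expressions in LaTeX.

Valid - the claim checks out under differentiation.

d/dz[G] = z^{2} \sin{\left(\frac{z^{3}}{3} + \frac{5 z^{2}}{4} + \frac{z}{3} \right)} + \frac{5 z \sin{\left(\frac{z^{3}}{3} + \frac{5 z^{2}}{4} + \frac{z}{3} \right)}}{2} + \frac{\sin{\left(\frac{z^{3}}{3} + \frac{5 z^{2}}{4} + \frac{z}{3} \right)}}{3}
This equals f(z) exactly, so the claim holds.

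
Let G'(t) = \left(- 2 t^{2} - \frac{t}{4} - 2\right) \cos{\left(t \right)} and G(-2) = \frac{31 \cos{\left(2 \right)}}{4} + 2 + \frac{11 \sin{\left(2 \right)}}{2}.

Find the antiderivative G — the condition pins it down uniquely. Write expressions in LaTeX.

A candidate passes only if d/dt[G] lands on the given G'(t) exactly.
A general antiderivative is - 2 t^{2} \sin{\left(t \right)} - \frac{t \sin{\left(t \right)}}{4} - 4 t \cos{\left(t \right)} + 2 \sin{\left(t \right)} - \frac{\cos{\left(t \right)}}{4} + C.
The condition gives C = \frac{31 \cos{\left(2 \right)}}{4} + 2 + \frac{11 \sin{\left(2 \right)}}{2} - (\frac{31 \cos{\left(2 \right)}}{4} + \frac{11 \sin{\left(2 \right)}}{2}) = 2.
So G(t) = - \frac{8 t^{2} \sin{\left(t \right)} + t \sin{\left(t \right)} + 16 t \cos{\left(t \right)} - 8 \sin{\left(t \right)} + \cos{\left(t \right)} - 8}{4}.
Check: d/dt[- \frac{8 t^{2} \sin{\left(t \right)} + t \sin{\left(t \right)} + 16 t \cos{\left(t \right)} - 8 \sin{\left(t \right)} + \cos{\left(t \right)} - 8}{4}] = - 2 t^{2} \cos{\left(t \right)} - \frac{t \cos{\left(t \right)}}{4} - 2 \cos{\left(t \right)}, which equals G'(t).

G(t) = - \frac{8 t^{2} \sin{\left(t \right)} + t \sin{\left(t \right)} + 16 t \cos{\left(t \right)} - 8 \sin{\left(t \right)} + \cos{\left(t \right)} - 8}{4}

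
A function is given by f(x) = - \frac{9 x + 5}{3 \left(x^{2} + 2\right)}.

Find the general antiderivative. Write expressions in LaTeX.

F(x) = \frac{- 9 \log{\left(x^{2} + 2 \right)} - 5 \sqrt{2} \operatorname{atan}{\left(\frac{\sqrt{2} x}{2} \right)}}{6} + C

Whatever form F(x) takes, F'(x) = f(x) is non-negotiable.
Check: d/dx[\frac{- 9 \log{\left(x^{2} + 2 \right)} - 5 \sqrt{2} \operatorname{atan}{\left(\frac{\sqrt{2} x}{2} \right)}}{6}] = \frac{- 9 x - 5}{3 x^{2} + 6}, which equals f(x).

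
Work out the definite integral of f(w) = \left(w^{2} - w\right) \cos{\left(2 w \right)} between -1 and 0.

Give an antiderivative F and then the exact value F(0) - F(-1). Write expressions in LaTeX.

A candidate is checked by its d/dw: the result must match f(w).
F(w) = \frac{2 w^{2} \sin{\left(2 w \right)} - 2 w \sin{\left(2 w \right)} + 2 w \cos{\left(2 w \right)} - \sin{\left(2 w \right)} - \cos{\left(2 w \right)}}{4} is an antiderivative of f.
Check: d/dw[\frac{2 w^{2} \sin{\left(2 w \right)} - 2 w \sin{\left(2 w \right)} + 2 w \cos{\left(2 w \right)} - \sin{\left(2 w \right)} - \cos{\left(2 w \right)}}{4}] = w^{2} \cos{\left(2 w \right)} - w \cos{\left(2 w \right)}, which equals f(w).
F(0) = - \frac{1}{4}; F(-1) = - \frac{3 \sin{\left(2 \right)}}{4} - \frac{3 \cos{\left(2 \right)}}{4}.
Integral = F(0) - F(-1) = \frac{3 \cos{\left(2 \right)}}{4} - \frac{1}{4} + \frac{3 \sin{\left(2 \right)}}{4}.

Antiderivative: F(w) = \frac{2 w^{2} \sin{\left(2 w \right)} - 2 w \sin{\left(2 w \right)} + 2 w \cos{\left(2 w \right)} - \sin{\left(2 w \right)} - \cos{\left(2 w \right)}}{4}; value = \frac{3 \cos{\left(2 \right)}}{4} - \frac{1}{4} + \frac{3 \sin{\left(2 \right)}}{4}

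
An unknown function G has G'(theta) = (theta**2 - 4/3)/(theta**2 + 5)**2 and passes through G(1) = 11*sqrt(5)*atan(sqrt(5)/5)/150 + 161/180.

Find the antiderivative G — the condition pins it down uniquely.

G(theta) = -19*theta/(30*theta**2 + 150) + 11*sqrt(5)*atan(sqrt(5)*theta/5)/150 + 1

For G(theta) to be correct, d/dtheta[G] must agree with the stated G'(theta) identically.
A general antiderivative is -19*theta/(30*theta**2 + 150) + 11*sqrt(5)*atan(sqrt(5)*theta/5)/150 + C.
The condition gives C = 11*sqrt(5)*atan(sqrt(5)/5)/150 + 161/180 - (-19/180 + 11*sqrt(5)*atan(sqrt(5)/5)/150) = 1.
So G(theta) = -19*theta/(30*theta**2 + 150) + 11*sqrt(5)*atan(sqrt(5)*theta/5)/150 + 1.
Check: d/dtheta[-19*theta/(30*theta**2 + 150) + 11*sqrt(5)*atan(sqrt(5)*theta/5)/150 + 1] = (3*theta**2 - 4)/(3*theta**4 + 30*theta**2 + 75), which equals G'(theta).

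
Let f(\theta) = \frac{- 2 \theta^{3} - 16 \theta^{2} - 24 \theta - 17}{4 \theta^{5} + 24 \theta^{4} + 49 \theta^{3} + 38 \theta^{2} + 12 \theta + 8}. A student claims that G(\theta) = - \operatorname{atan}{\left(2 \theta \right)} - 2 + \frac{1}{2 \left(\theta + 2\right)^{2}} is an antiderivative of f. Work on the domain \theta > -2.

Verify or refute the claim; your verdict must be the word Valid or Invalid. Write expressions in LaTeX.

Valid: G'(\theta) = f(\theta).

d/d\theta[G] = \frac{- 2 \theta^{3} - 16 \theta^{2} - 24 \theta - 17}{4 \theta^{5} + 24 \theta^{4} + 49 \theta^{3} + 38 \theta^{2} + 12 \theta + 8}
This equals f(\theta) exactly, so the claim holds.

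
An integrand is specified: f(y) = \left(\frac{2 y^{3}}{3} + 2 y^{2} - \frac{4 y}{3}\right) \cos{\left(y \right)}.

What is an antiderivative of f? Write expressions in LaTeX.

An antiderivative is F(y) = \frac{2 y^{3} \sin{\left(y \right)}}{3} + 2 y^{2} \sin{\left(y \right)} + 2 y^{2} \cos{\left(y \right)} - \frac{16 y \sin{\left(y \right)}}{3} + 4 y \cos{\left(y \right)} - 4 \sin{\left(y \right)} - \frac{16 \cos{\left(y \right)}}{3}.

Since d/dy undoes antidifferentiation here, F'(y) = f(y) is required of F(y).
Check: d/dy[\frac{2 y^{3} \sin{\left(y \right)}}{3} + 2 y^{2} \sin{\left(y \right)} + 2 y^{2} \cos{\left(y \right)} - \frac{16 y \sin{\left(y \right)}}{3} + 4 y \cos{\left(y \right)} - 4 \sin{\left(y \right)} - \frac{16 \cos{\left(y \right)}}{3}] = \frac{2 y^{3} \cos{\left(y \right)}}{3} + 2 y^{2} \cos{\left(y \right)} - \frac{4 y \cos{\left(y \right)}}{3}, which equals f(y).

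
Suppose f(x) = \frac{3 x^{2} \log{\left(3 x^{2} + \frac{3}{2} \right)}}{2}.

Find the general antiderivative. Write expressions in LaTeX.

F(x) = \frac{x^{3} \log{\left(3 x^{2} + \frac{3}{2} \right)}}{2} - \frac{x^{3}}{3} + \frac{x}{2} - \frac{\sqrt{2} \operatorname{atan}{\left(\sqrt{2} x \right)}}{4} + C

A candidate is checked by its d/dx: the result must match f(x).
Check: d/dx[\frac{x^{3} \log{\left(3 x^{2} + \frac{3}{2} \right)}}{2} - \frac{x^{3}}{3} + \frac{x}{2} - \frac{\sqrt{2} \operatorname{atan}{\left(\sqrt{2} x \right)}}{4}] = \frac{3 x^{2} \log{\left(x^{2} + \frac{1}{2} \right)}}{2} + \frac{3 x^{2} \log{\left(3 \right)}}{2}, which equals f(x).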